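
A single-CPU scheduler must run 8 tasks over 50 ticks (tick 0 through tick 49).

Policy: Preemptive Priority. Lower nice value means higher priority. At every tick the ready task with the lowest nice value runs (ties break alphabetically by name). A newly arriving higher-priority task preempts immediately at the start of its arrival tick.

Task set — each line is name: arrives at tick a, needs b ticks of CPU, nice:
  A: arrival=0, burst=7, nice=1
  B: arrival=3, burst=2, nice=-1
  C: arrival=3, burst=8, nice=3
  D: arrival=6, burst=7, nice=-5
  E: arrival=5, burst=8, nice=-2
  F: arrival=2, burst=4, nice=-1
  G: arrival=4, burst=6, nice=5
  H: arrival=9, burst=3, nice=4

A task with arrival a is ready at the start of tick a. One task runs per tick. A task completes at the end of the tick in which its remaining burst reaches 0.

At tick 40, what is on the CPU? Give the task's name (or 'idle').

running at tick 40 = G

t=0: ready={A} → run A
t=1: ready={A} → run A
t=2: ready={A,F} → run F
t=3: ready={A,B,C,F} → run B
t=4: ready={A,B,C,F,G} → run B
t=5: ready={A,C,E,F,G} → run E
t=6: ready={A,C,D,E,F,G} → run D
t=7: ready={A,C,D,E,F,G} → run D
t=8: ready={A,C,D,E,F,G} → run D
t=9: ready={A,C,D,E,F,G,H} → run D
t=10: ready={A,C,D,E,F,G,H} → run D
t=11: ready={A,C,D,E,F,G,H} → run D
t=12: ready={A,C,D,E,F,G,H} → run D
t=13: ready={A,C,E,F,G,H} → run E
t=14: ready={A,C,E,F,G,H} → run E
t=15: ready={A,C,E,F,G,H} → run E
t=16: ready={A,C,E,F,G,H} → run E
t=17: ready={A,C,E,F,G,H} → run E
t=18: ready={A,C,E,F,G,H} → run E
t=19: ready={A,C,E,F,G,H} → run E
t=20: ready={A,C,F,G,H} → run F
t=21: ready={A,C,F,G,H} → run F
t=22: ready={A,C,F,G,H} → run F
t=23: ready={A,C,G,H} → run A
t=24: ready={A,C,G,H} → run A
t=25: ready={A,C,G,H} → run A
t=26: ready={A,C,G,H} → run A
t=27: ready={A,C,G,H} → run A
t=28: ready={C,G,H} → run C
t=29: ready={C,G,H} → run C
t=30: ready={C,G,H} → run C
t=31: ready={C,G,H} → run C
t=32: ready={C,G,H} → run C
t=33: ready={C,G,H} → run C
t=34: ready={C,G,H} → run C
t=35: ready={C,G,H} → run C
t=36: ready={G,H} → run H
t=37: ready={G,H} → run H
t=38: ready={G,H} → run H
t=39: ready={G} → run G
t=40: ready={G} → run G
t=41: ready={G} → run G
t=42: ready={G} → run G
t=43: ready={G} → run G
t=44: ready={G} → run G
t=45: (idle)
t=46: (idle)
t=47: (idle)
t=48: (idle)
t=49: (idle)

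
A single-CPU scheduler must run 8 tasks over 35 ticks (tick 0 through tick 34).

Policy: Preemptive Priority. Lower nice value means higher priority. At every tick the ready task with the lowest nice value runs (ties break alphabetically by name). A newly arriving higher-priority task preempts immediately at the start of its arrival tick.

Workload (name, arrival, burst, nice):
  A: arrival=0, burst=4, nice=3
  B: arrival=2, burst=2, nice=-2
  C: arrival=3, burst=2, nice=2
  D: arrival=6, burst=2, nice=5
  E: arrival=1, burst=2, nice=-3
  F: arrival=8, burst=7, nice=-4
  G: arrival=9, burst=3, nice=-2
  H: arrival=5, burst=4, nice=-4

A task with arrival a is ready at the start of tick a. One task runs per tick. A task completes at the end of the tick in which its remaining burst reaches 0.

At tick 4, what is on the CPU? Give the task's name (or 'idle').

running at tick 4 = B

t=0: ready={A} → run A
t=1: ready={A,E} → run E
t=2: ready={A,B,E} → run E
t=3: ready={A,B,C} → run B
t=4: ready={A,B,C} → run B
t=5: ready={A,C,H} → run H
t=6: ready={A,C,D,H} → run H
t=7: ready={A,C,D,H} → run H
t=8: ready={A,C,D,F,H} → run F
t=9: ready={A,C,D,F,G,H} → run F
t=10: ready={A,C,D,F,G,H} → run F
t=11: ready={A,C,D,F,G,H} → run F
t=12: ready={A,C,D,F,G,H} → run F
t=13: ready={A,C,D,F,G,H} → run F
t=14: ready={A,C,D,F,G,H} → run F
t=15: ready={A,C,D,G,H} → run H
t=16: ready={A,C,D,G} → run G
t=17: ready={A,C,D,G} → run G
t=18: ready={A,C,D,G} → run G
t=19: ready={A,C,D} → run C
t=20: ready={A,C,D} → run C
t=21: ready={A,D} → run A
t=22: ready={A,D} → run A
t=23: ready={A,D} → run A
t=24: ready={D} → run D
t=25: ready={D} → run D
t=26: (idle)
t=27: (idle)
t=28: (idle)
t=29: (idle)
t=30: (idle)
t=31: (idle)
t=32: (idle)
t=33: (idle)
t=34: (idle)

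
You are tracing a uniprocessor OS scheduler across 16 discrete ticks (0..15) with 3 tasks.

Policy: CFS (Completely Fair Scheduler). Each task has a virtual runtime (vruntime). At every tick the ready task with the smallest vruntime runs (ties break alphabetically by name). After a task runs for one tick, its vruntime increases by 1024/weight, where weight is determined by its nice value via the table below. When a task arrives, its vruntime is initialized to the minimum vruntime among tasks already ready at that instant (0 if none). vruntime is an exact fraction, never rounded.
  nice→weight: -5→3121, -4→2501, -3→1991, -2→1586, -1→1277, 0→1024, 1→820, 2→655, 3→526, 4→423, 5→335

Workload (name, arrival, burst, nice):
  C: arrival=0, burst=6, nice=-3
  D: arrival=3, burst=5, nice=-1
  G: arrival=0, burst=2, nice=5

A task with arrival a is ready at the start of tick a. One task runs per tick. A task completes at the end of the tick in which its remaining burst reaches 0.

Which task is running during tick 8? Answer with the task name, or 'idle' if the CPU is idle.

running at tick 8 = C

t=0: vr[C=0 G=0] → run C
t=1: vr[C=1024/1991 G=0] → run G
t=2: vr[C=1024/1991 G=1024/335] → run C
t=3: vr[C=2048/1991 D=2048/1991 G=1024/335] → run C
t=4: vr[C=3072/1991 D=2048/1991 G=1024/335] → run D
t=5: vr[C=3072/1991 D=4654080/2542507 G=1024/335] → run C
t=6: vr[C=4096/1991 D=4654080/2542507 G=1024/335] → run D
t=7: vr[C=4096/1991 D=6692864/2542507 G=1024/335] → run C
t=8: vr[C=5120/1991 D=6692864/2542507 G=1024/335] → run C
t=9: vr[D=6692864/2542507 G=1024/335] → run D
t=10: vr[D=8731648/2542507 G=1024/335] → run G
t=11: vr[D=8731648/2542507] → run D
t=12: vr[D=10770432/2542507] → run D
t=13: (idle)
t=14: (idle)
t=15: (idle)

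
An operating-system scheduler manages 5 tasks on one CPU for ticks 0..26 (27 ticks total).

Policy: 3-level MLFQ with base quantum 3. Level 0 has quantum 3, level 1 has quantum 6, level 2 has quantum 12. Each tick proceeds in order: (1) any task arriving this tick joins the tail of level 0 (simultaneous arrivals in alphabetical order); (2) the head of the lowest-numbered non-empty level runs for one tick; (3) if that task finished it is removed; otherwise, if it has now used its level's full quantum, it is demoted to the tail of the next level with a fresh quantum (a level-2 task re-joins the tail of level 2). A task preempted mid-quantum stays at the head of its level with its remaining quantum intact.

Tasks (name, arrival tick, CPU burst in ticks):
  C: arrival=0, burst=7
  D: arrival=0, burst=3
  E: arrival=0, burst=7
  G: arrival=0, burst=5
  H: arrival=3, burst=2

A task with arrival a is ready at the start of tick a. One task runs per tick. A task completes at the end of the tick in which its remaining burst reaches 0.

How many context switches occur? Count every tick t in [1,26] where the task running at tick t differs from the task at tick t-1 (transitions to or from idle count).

context switches = 8

t=0: L0/L1/L2 = CDEG/-/- → run C
t=1: L0/L1/L2 = CDEG/-/- → run C
t=2: L0/L1/L2 = CDEG/-/- → run C
t=3: L0/L1/L2 = DEGH/C/- → run D
t=4: L0/L1/L2 = DEGH/C/- → run D
t=5: L0/L1/L2 = DEGH/C/- → run D
t=6: L0/L1/L2 = EGH/C/- → run E
t=7: L0/L1/L2 = EGH/C/- → run E
t=8: L0/L1/L2 = EGH/C/- → run E
t=9: L0/L1/L2 = GH/CE/- → run G
t=10: L0/L1/L2 = GH/CE/- → run G
t=11: L0/L1/L2 = GH/CE/- → run G
t=12: L0/L1/L2 = H/CEG/- → run H
t=13: L0/L1/L2 = H/CEG/- → run H
t=14: L0/L1/L2 = -/CEG/- → run C
t=15: L0/L1/L2 = -/CEG/- → run C
t=16: L0/L1/L2 = -/CEG/- → run C
t=17: L0/L1/L2 = -/CEG/- → run C
t=18: L0/L1/L2 = -/EG/- → run E
t=19: L0/L1/L2 = -/EG/- → run E
t=20: L0/L1/L2 = -/EG/- → run E
t=21: L0/L1/L2 = -/EG/- → run E
t=22: L0/L1/L2 = -/G/- → run G
t=23: L0/L1/L2 = -/G/- → run G
t=24: (idle)
t=25: (idle)
t=26: (idle)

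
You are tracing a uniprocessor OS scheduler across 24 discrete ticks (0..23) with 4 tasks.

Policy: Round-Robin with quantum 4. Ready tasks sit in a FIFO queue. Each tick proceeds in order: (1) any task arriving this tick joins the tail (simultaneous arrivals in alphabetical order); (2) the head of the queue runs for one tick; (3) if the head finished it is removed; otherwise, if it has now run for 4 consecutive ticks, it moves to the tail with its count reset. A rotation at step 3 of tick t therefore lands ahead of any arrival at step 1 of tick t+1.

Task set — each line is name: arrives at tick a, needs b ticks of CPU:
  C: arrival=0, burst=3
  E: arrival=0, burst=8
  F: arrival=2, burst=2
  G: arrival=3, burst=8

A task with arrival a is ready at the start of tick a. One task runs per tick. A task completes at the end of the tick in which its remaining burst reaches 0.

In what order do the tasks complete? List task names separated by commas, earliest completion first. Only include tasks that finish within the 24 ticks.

t=0: queue=[C,E] q_used=0 → run C
t=1: queue=[C,E] q_used=1 → run C
t=2: queue=[C,E,F] q_used=2 → run C
t=3: queue=[E,F,G] q_used=0 → run E
t=4: queue=[E,F,G] q_used=1 → run E
t=5: queue=[E,F,G] q_used=2 → run E
t=6: queue=[E,F,G] q_used=3 → run E
t=7: queue=[F,G,E] q_used=0 → run F
t=8: queue=[F,G,E] q_used=1 → run F
t=9: queue=[G,E] q_used=0 → run G
t=10: queue=[G,E] q_used=1 → run G
t=11: queue=[G,E] q_used=2 → run G
t=12: queue=[G,E] q_used=3 → run G
t=13: queue=[E,G] q_used=0 → run E
t=14: queue=[E,G] q_used=1 → run E
t=15: queue=[E,G] q_used=2 → run E
t=16: queue=[E,G] q_used=3 → run E
t=17: queue=[G] q_used=0 → run G
t=18: queue=[G] q_used=1 → run G
t=19: queue=[G] q_used=2 → run G
t=20: queue=[G] q_used=3 → run G
t=21: (idle)
t=22: (idle)
t=23: (idle)

completion order = C, F, E, G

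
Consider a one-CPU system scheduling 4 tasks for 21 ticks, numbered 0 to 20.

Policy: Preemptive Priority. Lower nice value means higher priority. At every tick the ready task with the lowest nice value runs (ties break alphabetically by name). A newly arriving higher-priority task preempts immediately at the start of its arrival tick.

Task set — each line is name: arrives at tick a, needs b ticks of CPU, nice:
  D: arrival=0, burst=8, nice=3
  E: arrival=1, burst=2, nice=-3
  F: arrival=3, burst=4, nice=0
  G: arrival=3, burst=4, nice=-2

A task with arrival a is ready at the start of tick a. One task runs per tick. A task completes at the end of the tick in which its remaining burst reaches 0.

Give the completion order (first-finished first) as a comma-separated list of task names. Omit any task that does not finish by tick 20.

completion order = E, G, F, D

t=0: ready={D} → run D
t=1: ready={D,E} → run E
t=2: ready={D,E} → run E
t=3: ready={D,F,G} → run G
t=4: ready={D,F,G} → run G
t=5: ready={D,F,G} → run G
t=6: ready={D,F,G} → run G
t=7: ready={D,F} → run F
t=8: ready={D,F} → run F
t=9: ready={D,F} → run F
t=10: ready={D,F} → run F
t=11: ready={D} → run D
t=12: ready={D} → run D
t=13: ready={D} → run D
t=14: ready={D} → run D
t=15: ready={D} → run D
t=16: ready={D} → run D
t=17: ready={D} → run D
t=18: (idle)
t=19: (idle)
t=20: (idle)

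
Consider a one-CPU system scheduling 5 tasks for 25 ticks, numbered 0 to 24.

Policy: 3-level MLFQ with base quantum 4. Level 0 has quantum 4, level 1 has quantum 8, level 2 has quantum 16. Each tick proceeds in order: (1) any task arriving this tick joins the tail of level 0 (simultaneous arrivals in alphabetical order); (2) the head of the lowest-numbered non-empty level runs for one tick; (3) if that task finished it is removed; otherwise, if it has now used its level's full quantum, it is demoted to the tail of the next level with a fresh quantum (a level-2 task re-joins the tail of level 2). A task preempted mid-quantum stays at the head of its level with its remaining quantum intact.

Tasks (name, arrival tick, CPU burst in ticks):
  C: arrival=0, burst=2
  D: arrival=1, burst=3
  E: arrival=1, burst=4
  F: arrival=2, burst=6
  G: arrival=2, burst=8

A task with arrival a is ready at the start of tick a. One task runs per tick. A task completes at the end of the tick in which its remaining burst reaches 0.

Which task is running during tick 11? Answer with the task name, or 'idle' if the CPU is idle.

running at tick 11 = F

t=0: L0/L1/L2 = C/-/- → run C
t=1: L0/L1/L2 = CDE/-/- → run C
t=2: L0/L1/L2 = DEFG/-/- → run D
t=3: L0/L1/L2 = DEFG/-/- → run D
t=4: L0/L1/L2 = DEFG/-/- → run D
t=5: L0/L1/L2 = EFG/-/- → run E
t=6: L0/L1/L2 = EFG/-/- → run E
t=7: L0/L1/L2 = EFG/-/- → run E
t=8: L0/L1/L2 = EFG/-/- → run E
t=9: L0/L1/L2 = FG/-/- → run F
t=10: L0/L1/L2 = FG/-/- → run F
t=11: L0/L1/L2 = FG/-/- → run F
t=12: L0/L1/L2 = FG/-/- → run F
t=13: L0/L1/L2 = G/F/- → run G
t=14: L0/L1/L2 = G/F/- → run G
t=15: L0/L1/L2 = G/F/- → run G
t=16: L0/L1/L2 = G/F/- → run G
t=17: L0/L1/L2 = -/FG/- → run F
t=18: L0/L1/L2 = -/FG/- → run F
t=19: L0/L1/L2 = -/G/- → run G
t=20: L0/L1/L2 = -/G/- → run G
t=21: L0/L1/L2 = -/G/- → run G
t=22: L0/L1/L2 = -/G/- → run G
t=23: (idle)
t=24: (idle)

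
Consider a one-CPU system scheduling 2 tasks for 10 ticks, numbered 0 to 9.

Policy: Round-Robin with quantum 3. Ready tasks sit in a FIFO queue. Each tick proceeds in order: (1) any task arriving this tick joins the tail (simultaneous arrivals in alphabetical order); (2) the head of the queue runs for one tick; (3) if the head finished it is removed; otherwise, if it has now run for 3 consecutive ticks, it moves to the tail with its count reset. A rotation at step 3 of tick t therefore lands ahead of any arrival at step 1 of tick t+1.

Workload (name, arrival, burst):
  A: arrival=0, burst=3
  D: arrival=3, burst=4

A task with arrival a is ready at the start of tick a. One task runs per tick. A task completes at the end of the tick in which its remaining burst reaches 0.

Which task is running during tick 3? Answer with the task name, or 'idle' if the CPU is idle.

running at tick 3 = D

t=0: queue=[A] q_used=0 → run A
t=1: queue=[A] q_used=1 → run A
t=2: queue=[A] q_used=2 → run A
t=3: queue=[D] q_used=0 → run D
t=4: queue=[D] q_used=1 → run D
t=5: queue=[D] q_used=2 → run D
t=6: queue=[D] q_used=0 → run D
t=7: (idle)
t=8: (idle)
t=9: (idle)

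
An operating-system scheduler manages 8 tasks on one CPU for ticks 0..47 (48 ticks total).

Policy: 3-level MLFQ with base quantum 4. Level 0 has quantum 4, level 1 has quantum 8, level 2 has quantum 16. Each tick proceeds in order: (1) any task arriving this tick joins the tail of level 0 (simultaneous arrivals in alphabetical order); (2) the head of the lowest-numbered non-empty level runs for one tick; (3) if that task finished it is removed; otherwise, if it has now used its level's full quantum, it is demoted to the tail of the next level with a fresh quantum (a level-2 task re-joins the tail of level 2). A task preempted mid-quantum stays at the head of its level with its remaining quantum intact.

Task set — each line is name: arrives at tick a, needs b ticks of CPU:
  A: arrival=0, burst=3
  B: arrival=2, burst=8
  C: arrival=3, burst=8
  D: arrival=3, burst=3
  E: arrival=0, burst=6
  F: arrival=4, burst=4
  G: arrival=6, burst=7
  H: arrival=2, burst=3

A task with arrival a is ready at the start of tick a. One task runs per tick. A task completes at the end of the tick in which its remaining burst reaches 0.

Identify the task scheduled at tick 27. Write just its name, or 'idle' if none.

running at tick 27 = G

t=0: L0/L1/L2 = AE/-/- → run A
t=1: L0/L1/L2 = AE/-/- → run A
t=2: L0/L1/L2 = AEBH/-/- → run A
t=3: L0/L1/L2 = EBHCD/-/- → run E
t=4: L0/L1/L2 = EBHCDF/-/- → run E
t=5: L0/L1/L2 = EBHCDF/-/- → run E
t=6: L0/L1/L2 = EBHCDFG/-/- → run E
t=7: L0/L1/L2 = BHCDFG/E/- → run B
t=8: L0/L1/L2 = BHCDFG/E/- → run B
t=9: L0/L1/L2 = BHCDFG/E/- → run B
t=10: L0/L1/L2 = BHCDFG/E/- → run B
t=11: L0/L1/L2 = HCDFG/EB/- → run H
t=12: L0/L1/L2 = HCDFG/EB/- → run H
t=13: L0/L1/L2 = HCDFG/EB/- → run H
t=14: L0/L1/L2 = CDFG/EB/- → run C
t=15: L0/L1/L2 = CDFG/EB/- → run C
t=16: L0/L1/L2 = CDFG/EB/- → run C
t=17: L0/L1/L2 = CDFG/EB/- → run C
t=18: L0/L1/L2 = DFG/EBC/- → run D
t=19: L0/L1/L2 = DFG/EBC/- → run D
t=20: L0/L1/L2 = DFG/EBC/- → run D
t=21: L0/L1/L2 = FG/EBC/- → run F
t=22: L0/L1/L2 = FG/EBC/- → run F
t=23: L0/L1/L2 = FG/EBC/- → run F
t=24: L0/L1/L2 = FG/EBC/- → run F
t=25: L0/L1/L2 = G/EBC/- → run G
t=26: L0/L1/L2 = G/EBC/- → run G
t=27: L0/L1/L2 = G/EBC/- → run G
t=28: L0/L1/L2 = G/EBC/- → run G
t=29: L0/L1/L2 = -/EBCG/- → run E
t=30: L0/L1/L2 = -/EBCG/- → run E
t=31: L0/L1/L2 = -/BCG/- → run B
t=32: L0/L1/L2 = -/BCG/- → run B
t=33: L0/L1/L2 = -/BCG/- → run B
t=34: L0/L1/L2 = -/BCG/- → run B
t=35: L0/L1/L2 = -/CG/- → run C
t=36: L0/L1/L2 = -/CG/- → run C
t=37: L0/L1/L2 = -/CG/- → run C
t=38: L0/L1/L2 = -/CG/- → run C
t=39: L0/L1/L2 = -/G/- → run G
t=40: L0/L1/L2 = -/G/- → run G
t=41: L0/L1/L2 = -/G/- → run G
t=42: (idle)
t=43: (idle)
t=44: (idle)
t=45: (idle)
t=46: (idle)
t=47: (idle)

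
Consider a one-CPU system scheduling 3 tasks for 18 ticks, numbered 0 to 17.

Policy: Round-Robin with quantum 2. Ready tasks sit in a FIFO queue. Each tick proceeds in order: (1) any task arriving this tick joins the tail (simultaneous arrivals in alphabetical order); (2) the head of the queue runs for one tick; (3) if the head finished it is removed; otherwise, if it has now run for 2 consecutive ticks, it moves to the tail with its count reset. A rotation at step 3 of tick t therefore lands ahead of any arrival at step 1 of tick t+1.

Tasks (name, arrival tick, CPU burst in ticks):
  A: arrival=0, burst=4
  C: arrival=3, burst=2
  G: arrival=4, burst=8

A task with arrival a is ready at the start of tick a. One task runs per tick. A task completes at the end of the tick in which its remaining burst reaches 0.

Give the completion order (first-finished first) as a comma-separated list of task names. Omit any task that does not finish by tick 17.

completion order = A, C, G

t=0: queue=[A] q_used=0 → run A
t=1: queue=[A] q_used=1 → run A
t=2: queue=[A] q_used=0 → run A
t=3: queue=[A,C] q_used=1 → run A
t=4: queue=[C,G] q_used=0 → run C
t=5: queue=[C,G] q_used=1 → run C
t=6: queue=[G] q_used=0 → run G
t=7: queue=[G] q_used=1 → run G
t=8: queue=[G] q_used=0 → run G
t=9: queue=[G] q_used=1 → run G
t=10: queue=[G] q_used=0 → run G
t=11: queue=[G] q_used=1 → run G
t=12: queue=[G] q_used=0 → run G
t=13: queue=[G] q_used=1 → run G
t=14: (idle)
t=15: (idle)
t=16: (idle)
t=17: (idle)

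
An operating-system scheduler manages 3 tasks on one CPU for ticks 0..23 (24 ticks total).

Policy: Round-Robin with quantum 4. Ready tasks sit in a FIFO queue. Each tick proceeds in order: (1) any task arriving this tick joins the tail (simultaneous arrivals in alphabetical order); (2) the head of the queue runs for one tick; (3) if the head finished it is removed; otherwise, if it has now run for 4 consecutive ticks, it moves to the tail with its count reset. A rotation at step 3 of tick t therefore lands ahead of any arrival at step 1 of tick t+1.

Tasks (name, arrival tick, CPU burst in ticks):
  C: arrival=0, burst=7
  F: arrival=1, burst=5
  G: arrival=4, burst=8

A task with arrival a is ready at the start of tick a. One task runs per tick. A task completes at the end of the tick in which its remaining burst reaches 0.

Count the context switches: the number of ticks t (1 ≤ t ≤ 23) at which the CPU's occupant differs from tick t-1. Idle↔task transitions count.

t=0: queue=[C] q_used=0 → run C
t=1: queue=[C,F] q_used=1 → run C
t=2: queue=[C,F] q_used=2 → run C
t=3: queue=[C,F] q_used=3 → run C
t=4: queue=[F,C,G] q_used=0 → run F
t=5: queue=[F,C,G] q_used=1 → run F
t=6: queue=[F,C,G] q_used=2 → run F
t=7: queue=[F,C,G] q_used=3 → run F
t=8: queue=[C,G,F] q_used=0 → run C
t=9: queue=[C,G,F] q_used=1 → run C
t=10: queue=[C,G,F] q_used=2 → run C
t=11: queue=[G,F] q_used=0 → run G
t=12: queue=[G,F] q_used=1 → run G
t=13: queue=[G,F] q_used=2 → run G
t=14: queue=[G,F] q_used=3 → run G
t=15: queue=[F,G] q_used=0 → run F
t=16: queue=[G] q_used=0 → run G
t=17: queue=[G] q_used=1 → run G
t=18: queue=[G] q_used=2 → run G
t=19: queue=[G] q_used=3 → run G
t=20: (idle)
t=21: (idle)
t=22: (idle)
t=23: (idle)

context switches = 6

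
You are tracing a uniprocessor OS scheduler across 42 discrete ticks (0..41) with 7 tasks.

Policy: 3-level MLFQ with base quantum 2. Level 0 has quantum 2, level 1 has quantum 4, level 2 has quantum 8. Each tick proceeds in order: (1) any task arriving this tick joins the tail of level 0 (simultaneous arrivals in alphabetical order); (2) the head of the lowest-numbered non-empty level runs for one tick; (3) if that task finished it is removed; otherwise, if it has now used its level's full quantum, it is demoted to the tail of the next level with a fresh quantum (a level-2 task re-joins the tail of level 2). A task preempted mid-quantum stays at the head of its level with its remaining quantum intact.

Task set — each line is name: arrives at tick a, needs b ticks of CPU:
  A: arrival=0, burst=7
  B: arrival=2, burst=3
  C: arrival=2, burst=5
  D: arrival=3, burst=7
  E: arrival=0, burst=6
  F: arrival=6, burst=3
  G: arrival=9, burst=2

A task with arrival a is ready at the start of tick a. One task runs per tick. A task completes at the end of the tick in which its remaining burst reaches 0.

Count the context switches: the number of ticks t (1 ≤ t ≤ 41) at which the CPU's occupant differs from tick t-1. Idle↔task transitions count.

t=0: L0/L1/L2 = AE/-/- → run A
t=1: L0/L1/L2 = AE/-/- → run A
t=2: L0/L1/L2 = EBC/A/- → run E
t=3: L0/L1/L2 = EBCD/A/- → run E
t=4: L0/L1/L2 = BCD/AE/- → run B
t=5: L0/L1/L2 = BCD/AE/- → run B
t=6: L0/L1/L2 = CDF/AEB/- → run C
t=7: L0/L1/L2 = CDF/AEB/- → run C
t=8: L0/L1/L2 = DF/AEBC/- → run D
t=9: L0/L1/L2 = DFG/AEBC/- → run D
t=10: L0/L1/L2 = FG/AEBCD/- → run F
t=11: L0/L1/L2 = FG/AEBCD/- → run F
t=12: L0/L1/L2 = G/AEBCDF/- → run G
t=13: L0/L1/L2 = G/AEBCDF/- → run G
t=14: L0/L1/L2 = -/AEBCDF/- → run A
t=15: L0/L1/L2 = -/AEBCDF/- → run A
t=16: L0/L1/L2 = -/AEBCDF/- → run A
t=17: L0/L1/L2 = -/AEBCDF/- → run A
t=18: L0/L1/L2 = -/EBCDF/A → run E
t=19: L0/L1/L2 = -/EBCDF/A → run E
t=20: L0/L1/L2 = -/EBCDF/A → run E
t=21: L0/L1/L2 = -/EBCDF/A → run E
t=22: L0/L1/L2 = -/BCDF/A → run B
t=23: L0/L1/L2 = -/CDF/A → run C
t=24: L0/L1/L2 = -/CDF/A → run C
t=25: L0/L1/L2 = -/CDF/A → run C
t=26: L0/L1/L2 = -/DF/A → run D
t=27: L0/L1/L2 = -/DF/A → run D
t=28: L0/L1/L2 = -/DF/A → run D
t=29: L0/L1/L2 = -/DF/A → run D
t=30: L0/L1/L2 = -/F/AD → run F
t=31: L0/L1/L2 = -/-/AD → run A
t=32: L0/L1/L2 = -/-/D → run D
t=33: (idle)
t=34: (idle)
t=35: (idle)
t=36: (idle)
t=37: (idle)
t=38: (idle)
t=39: (idle)
t=40: (idle)
t=41: (idle)

context switches = 15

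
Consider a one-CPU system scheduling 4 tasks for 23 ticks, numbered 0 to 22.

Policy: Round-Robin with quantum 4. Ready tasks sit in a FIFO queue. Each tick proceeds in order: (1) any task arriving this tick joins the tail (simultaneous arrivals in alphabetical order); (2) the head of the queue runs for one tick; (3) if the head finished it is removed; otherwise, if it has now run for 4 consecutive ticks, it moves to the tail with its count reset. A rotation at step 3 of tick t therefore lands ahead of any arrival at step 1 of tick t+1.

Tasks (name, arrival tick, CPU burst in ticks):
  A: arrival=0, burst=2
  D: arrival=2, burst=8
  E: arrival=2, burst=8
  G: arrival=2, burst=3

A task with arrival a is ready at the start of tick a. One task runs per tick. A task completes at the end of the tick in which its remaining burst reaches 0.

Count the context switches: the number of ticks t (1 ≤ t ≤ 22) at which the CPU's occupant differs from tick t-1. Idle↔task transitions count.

t=0: queue=[A] q_used=0 → run A
t=1: queue=[A] q_used=1 → run A
t=2: queue=[D,E,G] q_used=0 → run D
t=3: queue=[D,E,G] q_used=1 → run D
t=4: queue=[D,E,G] q_used=2 → run D
t=5: queue=[D,E,G] q_used=3 → run D
t=6: queue=[E,G,D] q_used=0 → run E
t=7: queue=[E,G,D] q_used=1 → run E
t=8: queue=[E,G,D] q_used=2 → run E
t=9: queue=[E,G,D] q_used=3 → run E
t=10: queue=[G,D,E] q_used=0 → run G
t=11: queue=[G,D,E] q_used=1 → run G
t=12: queue=[G,D,E] q_used=2 → run G
t=13: queue=[D,E] q_used=0 → run D
t=14: queue=[D,E] q_used=1 → run D
t=15: queue=[D,E] q_used=2 → run D
t=16: queue=[D,E] q_used=3 → run D
t=17: queue=[E] q_used=0 → run E
t=18: queue=[E] q_used=1 → run E
t=19: queue=[E] q_used=2 → run E
t=20: queue=[E] q_used=3 → run E
t=21: (idle)
t=22: (idle)

context switches = 6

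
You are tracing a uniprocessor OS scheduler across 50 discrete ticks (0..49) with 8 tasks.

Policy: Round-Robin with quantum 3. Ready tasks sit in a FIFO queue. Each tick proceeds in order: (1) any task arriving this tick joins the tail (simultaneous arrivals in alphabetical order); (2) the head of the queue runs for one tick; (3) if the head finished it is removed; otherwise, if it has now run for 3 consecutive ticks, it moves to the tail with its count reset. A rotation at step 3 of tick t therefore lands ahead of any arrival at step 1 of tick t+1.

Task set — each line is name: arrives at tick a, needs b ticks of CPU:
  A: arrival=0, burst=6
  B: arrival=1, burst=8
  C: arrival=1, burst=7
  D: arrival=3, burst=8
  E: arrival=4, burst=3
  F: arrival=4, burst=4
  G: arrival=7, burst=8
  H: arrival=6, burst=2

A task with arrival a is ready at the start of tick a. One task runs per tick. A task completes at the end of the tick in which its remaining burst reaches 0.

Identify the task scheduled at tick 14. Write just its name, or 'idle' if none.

running at tick 14 = D

t=0: queue=[A] q_used=0 → run A
t=1: queue=[A,B,C] q_used=1 → run A
t=2: queue=[A,B,C] q_used=2 → run A
t=3: queue=[B,C,A,D] q_used=0 → run B
t=4: queue=[B,C,A,D,E,F] q_used=1 → run B
t=5: queue=[B,C,A,D,E,F] q_used=2 → run B
t=6: queue=[C,A,D,E,F,B,H] q_used=0 → run C
t=7: queue=[C,A,D,E,F,B,H,G] q_used=1 → run C
t=8: queue=[C,A,D,E,F,B,H,G] q_used=2 → run C
t=9: queue=[A,D,E,F,B,H,G,C] q_used=0 → run A
t=10: queue=[A,D,E,F,B,H,G,C] q_used=1 → run A
t=11: queue=[A,D,E,F,B,H,G,C] q_used=2 → run A
t=12: queue=[D,E,F,B,H,G,C] q_used=0 → run D
t=13: queue=[D,E,F,B,H,G,C] q_used=1 → run D
t=14: queue=[D,E,F,B,H,G,C] q_used=2 → run D
t=15: queue=[E,F,B,H,G,C,D] q_used=0 → run E
t=16: queue=[E,F,B,H,G,C,D] q_used=1 → run E
t=17: queue=[E,F,B,H,G,C,D] q_used=2 → run E
t=18: queue=[F,B,H,G,C,D] q_used=0 → run F
t=19: queue=[F,B,H,G,C,D] q_used=1 → run F
t=20: queue=[F,B,H,G,C,D] q_used=2 → run F
t=21: queue=[B,H,G,C,D,F] q_used=0 → run B
t=22: queue=[B,H,G,C,D,F] q_used=1 → run B
t=23: queue=[B,H,G,C,D,F] q_used=2 → run B
t=24: queue=[H,G,C,D,F,B] q_used=0 → run H
t=25: queue=[H,G,C,D,F,B] q_used=1 → run H
t=26: queue=[G,C,D,F,B] q_used=0 → run G
t=27: queue=[G,C,D,F,B] q_used=1 → run G
t=28: queue=[G,C,D,F,B] q_used=2 → run G
t=29: queue=[C,D,F,B,G] q_used=0 → run C
t=30: queue=[C,D,F,B,G] q_used=1 → run C
t=31: queue=[C,D,F,B,G] q_used=2 → run C
t=32: queue=[D,F,B,G,C] q_used=0 → run D
t=33: queue=[D,F,B,G,C] q_used=1 → run D
t=34: queue=[D,F,B,G,C] q_used=2 → run D
t=35: queue=[F,B,G,C,D] q_used=0 → run F
t=36: queue=[B,G,C,D] q_used=0 → run B
t=37: queue=[B,G,C,D] q_used=1 → run B
t=38: queue=[G,C,D] q_used=0 → run G
t=39: queue=[G,C,D] q_used=1 → run G
t=40: queue=[G,C,D] q_used=2 → run G
t=41: queue=[C,D,G] q_used=0 → run C
t=42: queue=[D,G] q_used=0 → run D
t=43: queue=[D,G] q_used=1 → run D
t=44: queue=[G] q_used=0 → run G
t=45: queue=[G] q_used=1 → run G
t=46: (idle)
t=47: (idle)
t=48: (idle)
t=49: (idle)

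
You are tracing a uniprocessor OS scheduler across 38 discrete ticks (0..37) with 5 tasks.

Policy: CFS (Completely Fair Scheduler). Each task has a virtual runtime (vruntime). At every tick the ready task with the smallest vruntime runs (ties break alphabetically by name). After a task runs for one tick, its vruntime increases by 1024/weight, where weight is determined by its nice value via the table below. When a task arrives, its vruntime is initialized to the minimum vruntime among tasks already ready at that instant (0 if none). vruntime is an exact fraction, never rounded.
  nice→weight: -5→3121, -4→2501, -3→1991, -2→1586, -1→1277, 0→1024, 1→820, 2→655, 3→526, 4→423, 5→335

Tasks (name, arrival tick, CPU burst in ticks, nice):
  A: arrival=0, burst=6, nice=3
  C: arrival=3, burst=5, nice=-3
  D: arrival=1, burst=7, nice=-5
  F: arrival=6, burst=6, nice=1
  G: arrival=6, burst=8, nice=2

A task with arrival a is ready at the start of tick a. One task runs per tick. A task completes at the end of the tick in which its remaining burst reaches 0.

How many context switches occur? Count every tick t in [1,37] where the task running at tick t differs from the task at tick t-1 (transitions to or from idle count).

t=0: vr[A=0] → run A
t=1: vr[A=512/263 D=512/263] → run A
t=2: vr[A=1024/263 D=512/263] → run D
t=3: vr[A=1024/263 C=1867264/820823 D=1867264/820823] → run C
t=4: vr[A=1024/263 C=4558245376/1634258593 D=1867264/820823] → run D
t=5: vr[A=1024/263 C=4558245376/1634258593 D=2136576/820823] → run D
t=6: vr[A=1024/263 C=4558245376/1634258593 D=2405888/820823 F=4558245376/1634258593 G=4558245376/1634258593] → run C
t=7: vr[A=1024/263 C=5398768128/1634258593 D=2405888/820823 F=4558245376/1634258593 G=4558245376/1634258593] → run F
t=8: vr[A=1024/263 C=5398768128/1634258593 D=2405888/820823 F=1352810501888/335023011565 G=4558245376/1634258593] → run G
t=9: vr[A=1024/263 C=5398768128/1634258593 D=2405888/820823 F=1352810501888/335023011565 G=4659131520512/1070439378415] → run D
t=10: vr[A=1024/263 C=5398768128/1634258593 D=2675200/820823 F=1352810501888/335023011565 G=4659131520512/1070439378415] → run D
t=11: vr[A=1024/263 C=5398768128/1634258593 D=2944512/820823 F=1352810501888/335023011565 G=4659131520512/1070439378415] → run C
t=12: vr[A=1024/263 C=6239290880/1634258593 D=2944512/820823 F=1352810501888/335023011565 G=4659131520512/1070439378415] → run D
t=13: vr[A=1024/263 C=6239290880/1634258593 D=3213824/820823 F=1352810501888/335023011565 G=4659131520512/1070439378415] → run C
t=14: vr[A=1024/263 C=7079813632/1634258593 D=3213824/820823 F=1352810501888/335023011565 G=4659131520512/1070439378415] → run A
t=15: vr[A=1536/263 C=7079813632/1634258593 D=3213824/820823 F=1352810501888/335023011565 G=4659131520512/1070439378415] → run D
t=16: vr[A=1536/263 C=7079813632/1634258593 F=1352810501888/335023011565 G=4659131520512/1070439378415] → run F
t=17: vr[A=1536/263 C=7079813632/1634258593 F=1771180701696/335023011565 G=4659131520512/1070439378415] → run C
t=18: vr[A=1536/263 F=1771180701696/335023011565 G=4659131520512/1070439378415] → run G
t=19: vr[A=1536/263 F=1771180701696/335023011565 G=6332612319744/1070439378415] → run F
t=20: vr[A=1536/263 F=2189550901504/335023011565 G=6332612319744/1070439378415] → run A
t=21: vr[A=2048/263 F=2189550901504/335023011565 G=6332612319744/1070439378415] → run G
t=22: vr[A=2048/263 F=2189550901504/335023011565 G=8006093118976/1070439378415] → run F
t=23: vr[A=2048/263 F=2607921101312/335023011565 G=8006093118976/1070439378415] → run G
t=24: vr[A=2048/263 F=2607921101312/335023011565 G=9679573918208/1070439378415] → run F
t=25: vr[A=2048/263 F=605258260224/67004602313 G=9679573918208/1070439378415] → run A
t=26: vr[A=2560/263 F=605258260224/67004602313 G=9679573918208/1070439378415] → run F
t=27: vr[A=2560/263 G=9679573918208/1070439378415] → run G
t=28: vr[A=2560/263 G=2270610943488/214087875683] → run A
t=29: vr[G=2270610943488/214087875683] → run G
t=30: vr[G=13026535516672/1070439378415] → run G
t=31: vr[G=14700016315904/1070439378415] → run G
t=32: (idle)
t=33: (idle)
t=34: (idle)
t=35: (idle)
t=36: (idle)
t=37: (idle)

context switches = 27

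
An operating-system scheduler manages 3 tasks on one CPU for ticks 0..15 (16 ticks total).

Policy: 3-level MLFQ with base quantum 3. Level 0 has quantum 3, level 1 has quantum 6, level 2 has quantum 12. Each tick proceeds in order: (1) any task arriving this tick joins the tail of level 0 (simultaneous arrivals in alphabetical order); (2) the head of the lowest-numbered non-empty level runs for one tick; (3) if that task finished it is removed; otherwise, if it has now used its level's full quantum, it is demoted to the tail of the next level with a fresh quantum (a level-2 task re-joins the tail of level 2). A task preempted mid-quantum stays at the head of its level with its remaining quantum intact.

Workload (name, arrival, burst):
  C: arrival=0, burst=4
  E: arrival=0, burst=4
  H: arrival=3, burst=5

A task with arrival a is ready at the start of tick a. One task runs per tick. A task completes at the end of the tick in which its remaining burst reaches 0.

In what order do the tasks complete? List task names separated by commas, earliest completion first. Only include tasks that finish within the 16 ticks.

completion order = C, E, H

t=0: L0/L1/L2 = CE/-/- → run C
t=1: L0/L1/L2 = CE/-/- → run C
t=2: L0/L1/L2 = CE/-/- → run C
t=3: L0/L1/L2 = EH/C/- → run E
t=4: L0/L1/L2 = EH/C/- → run E
t=5: L0/L1/L2 = EH/C/- → run E
t=6: L0/L1/L2 = H/CE/- → run H
t=7: L0/L1/L2 = H/CE/- → run H
t=8: L0/L1/L2 = H/CE/- → run H
t=9: L0/L1/L2 = -/CEH/- → run C
t=10: L0/L1/L2 = -/EH/- → run E
t=11: L0/L1/L2 = -/H/- → run H
t=12: L0/L1/L2 = -/H/- → run H
t=13: (idle)
t=14: (idle)
t=15: (idle)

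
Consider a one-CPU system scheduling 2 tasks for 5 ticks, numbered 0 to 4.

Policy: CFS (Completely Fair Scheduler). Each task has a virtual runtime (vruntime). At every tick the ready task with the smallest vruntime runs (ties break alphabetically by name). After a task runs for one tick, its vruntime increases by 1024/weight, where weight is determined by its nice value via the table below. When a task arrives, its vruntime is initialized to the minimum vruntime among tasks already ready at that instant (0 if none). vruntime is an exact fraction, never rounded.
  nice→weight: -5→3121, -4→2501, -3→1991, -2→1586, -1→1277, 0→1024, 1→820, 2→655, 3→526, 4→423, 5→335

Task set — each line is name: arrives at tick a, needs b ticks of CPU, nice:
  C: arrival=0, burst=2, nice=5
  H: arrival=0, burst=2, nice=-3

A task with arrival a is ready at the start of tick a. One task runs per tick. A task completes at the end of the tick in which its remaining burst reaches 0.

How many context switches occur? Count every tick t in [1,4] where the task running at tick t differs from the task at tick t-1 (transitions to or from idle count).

t=0: vr[C=0 H=0] → run C
t=1: vr[C=1024/335 H=0] → run H
t=2: vr[C=1024/335 H=1024/1991] → run H
t=3: vr[C=1024/335] → run C
t=4: (idle)

context switches = 3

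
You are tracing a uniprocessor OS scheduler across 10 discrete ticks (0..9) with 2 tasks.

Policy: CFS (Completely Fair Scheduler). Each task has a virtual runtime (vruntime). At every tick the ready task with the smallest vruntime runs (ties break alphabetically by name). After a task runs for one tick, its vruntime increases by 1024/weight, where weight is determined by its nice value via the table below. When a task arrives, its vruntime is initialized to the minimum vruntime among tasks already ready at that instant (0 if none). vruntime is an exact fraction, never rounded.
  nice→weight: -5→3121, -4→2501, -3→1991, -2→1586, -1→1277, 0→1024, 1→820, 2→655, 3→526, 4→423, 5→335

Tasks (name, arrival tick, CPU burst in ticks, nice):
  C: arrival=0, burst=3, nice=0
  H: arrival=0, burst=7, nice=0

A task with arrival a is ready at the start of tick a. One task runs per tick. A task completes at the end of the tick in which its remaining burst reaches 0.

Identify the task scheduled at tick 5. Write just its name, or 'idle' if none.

running at tick 5 = H

t=0: vr[C=0 H=0] → run C
t=1: vr[C=1 H=0] → run H
t=2: vr[C=1 H=1] → run C
t=3: vr[C=2 H=1] → run H
t=4: vr[C=2 H=2] → run C
t=5: vr[H=2] → run H
t=6: vr[H=3] → run H
t=7: vr[H=4] → run H
t=8: vr[H=5] → run H
t=9: vr[H=6] → run H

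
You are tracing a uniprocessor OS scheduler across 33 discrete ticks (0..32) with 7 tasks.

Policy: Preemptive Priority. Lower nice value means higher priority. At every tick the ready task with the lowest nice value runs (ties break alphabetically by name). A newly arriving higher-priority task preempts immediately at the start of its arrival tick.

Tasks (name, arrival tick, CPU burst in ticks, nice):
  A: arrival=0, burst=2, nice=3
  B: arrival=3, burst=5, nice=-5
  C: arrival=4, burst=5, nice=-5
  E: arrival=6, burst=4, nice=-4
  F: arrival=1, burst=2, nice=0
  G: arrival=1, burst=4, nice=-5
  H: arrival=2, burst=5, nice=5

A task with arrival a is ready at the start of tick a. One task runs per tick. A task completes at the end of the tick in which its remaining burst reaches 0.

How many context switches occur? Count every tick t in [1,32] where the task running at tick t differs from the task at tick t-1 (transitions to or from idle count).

t=0: ready={A} → run A
t=1: ready={A,F,G} → run G
t=2: ready={A,F,G,H} → run G
t=3: ready={A,B,F,G,H} → run B
t=4: ready={A,B,C,F,G,H} → run B
t=5: ready={A,B,C,F,G,H} → run B
t=6: ready={A,B,C,E,F,G,H} → run B
t=7: ready={A,B,C,E,F,G,H} → run B
t=8: ready={A,C,E,F,G,H} → run C
t=9: ready={A,C,E,F,G,H} → run C
t=10: ready={A,C,E,F,G,H} → run C
t=11: ready={A,C,E,F,G,H} → run C
t=12: ready={A,C,E,F,G,H} → run C
t=13: ready={A,E,F,G,H} → run G
t=14: ready={A,E,F,G,H} → run G
t=15: ready={A,E,F,H} → run E
t=16: ready={A,E,F,H} → run E
t=17: ready={A,E,F,H} → run E
t=18: ready={A,E,F,H} → run E
t=19: ready={A,F,H} → run F
t=20: ready={A,F,H} → run F
t=21: ready={A,H} → run A
t=22: ready={H} → run H
t=23: ready={H} → run H
t=24: ready={H} → run H
t=25: ready={H} → run H
t=26: ready={H} → run H
t=27: (idle)
t=28: (idle)
t=29: (idle)
t=30: (idle)
t=31: (idle)
t=32: (idle)

context switches = 9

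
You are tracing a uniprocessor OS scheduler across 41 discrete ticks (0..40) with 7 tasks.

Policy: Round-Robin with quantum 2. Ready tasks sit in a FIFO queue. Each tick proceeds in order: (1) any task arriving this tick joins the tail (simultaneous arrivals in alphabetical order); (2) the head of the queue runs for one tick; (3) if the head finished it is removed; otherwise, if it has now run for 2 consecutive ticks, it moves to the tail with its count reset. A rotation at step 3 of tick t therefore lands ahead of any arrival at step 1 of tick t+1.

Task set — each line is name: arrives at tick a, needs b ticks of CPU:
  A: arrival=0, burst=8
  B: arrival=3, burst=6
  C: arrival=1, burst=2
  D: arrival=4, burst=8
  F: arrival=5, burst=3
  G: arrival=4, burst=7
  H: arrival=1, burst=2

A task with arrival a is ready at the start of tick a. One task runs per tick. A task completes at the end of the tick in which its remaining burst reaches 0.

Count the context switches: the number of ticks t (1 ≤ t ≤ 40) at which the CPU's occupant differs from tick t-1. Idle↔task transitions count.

context switches = 19

t=0: queue=[A] q_used=0 → run A
t=1: queue=[A,C,H] q_used=1 → run A
t=2: queue=[C,H,A] q_used=0 → run C
t=3: queue=[C,H,A,B] q_used=1 → run C
t=4: queue=[H,A,B,D,G] q_used=0 → run H
t=5: queue=[H,A,B,D,G,F] q_used=1 → run H
t=6: queue=[A,B,D,G,F] q_used=0 → run A
t=7: queue=[A,B,D,G,F] q_used=1 → run A
t=8: queue=[B,D,G,F,A] q_used=0 → run B
t=9: queue=[B,D,G,F,A] q_used=1 → run B
t=10: queue=[D,G,F,A,B] q_used=0 → run D
t=11: queue=[D,G,F,A,B] q_used=1 → run D
t=12: queue=[G,F,A,B,D] q_used=0 → run G
t=13: queue=[G,F,A,B,D] q_used=1 → run G
t=14: queue=[F,A,B,D,G] q_used=0 → run F
t=15: queue=[F,A,B,D,G] q_used=1 → run F
t=16: queue=[A,B,D,G,F] q_used=0 → run A
t=17: queue=[A,B,D,G,F] q_used=1 → run A
t=18: queue=[B,D,G,F,A] q_used=0 → run B
t=19: queue=[B,D,G,F,A] q_used=1 → run B
t=20: queue=[D,G,F,A,B] q_used=0 → run D
t=21: queue=[D,G,F,A,B] q_used=1 → run D
t=22: queue=[G,F,A,B,D] q_used=0 → run G
t=23: queue=[G,F,A,B,D] q_used=1 → run G
t=24: queue=[F,A,B,D,G] q_used=0 → run F
t=25: queue=[A,B,D,G] q_used=0 → run A
t=26: queue=[A,B,D,G] q_used=1 → run A
t=27: queue=[B,D,G] q_used=0 → run B
t=28: queue=[B,D,G] q_used=1 → run B
t=29: queue=[D,G] q_used=0 → run D
t=30: queue=[D,G] q_used=1 → run D
t=31: queue=[G,D] q_used=0 → run G
t=32: queue=[G,D] q_used=1 → run G
t=33: queue=[D,G] q_used=0 → run D
t=34: queue=[D,G] q_used=1 → run D
t=35: queue=[G] q_used=0 → run G
t=36: (idle)
t=37: (idle)
t=38: (idle)
t=39: (idle)
t=40: (idle)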